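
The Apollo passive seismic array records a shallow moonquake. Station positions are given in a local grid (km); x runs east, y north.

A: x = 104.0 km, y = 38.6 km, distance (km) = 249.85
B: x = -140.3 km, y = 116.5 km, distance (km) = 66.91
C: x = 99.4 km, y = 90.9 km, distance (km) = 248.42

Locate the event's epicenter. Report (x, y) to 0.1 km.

-145.6 km east, 49.8 km north

Circle about each station: (x − 104.0)² + (y − 38.6)² = 249.85²; (x + 140.3)² + (y − 116.5)² = 66.91²; (x − 99.4)² + (y − 90.9)² = 248.42².
Subtracting the A equation from the B and C equations removes the quadratic terms:
-488.6 x + 155.8 y = 78898.45
-9.2 x + 104.6 y = 6549.74
Solving the 2×2 system: x ≈ -145.6, y ≈ 49.8 km.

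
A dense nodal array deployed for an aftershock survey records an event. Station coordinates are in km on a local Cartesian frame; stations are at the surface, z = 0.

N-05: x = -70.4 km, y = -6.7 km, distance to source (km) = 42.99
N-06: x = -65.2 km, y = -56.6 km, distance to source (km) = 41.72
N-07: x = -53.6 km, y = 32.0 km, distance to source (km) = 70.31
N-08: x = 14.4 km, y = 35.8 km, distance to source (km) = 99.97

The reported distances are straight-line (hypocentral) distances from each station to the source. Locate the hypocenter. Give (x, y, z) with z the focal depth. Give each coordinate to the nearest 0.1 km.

Each station gives a sphere (x−x_i)² + (y−y_i)² + z² = d_i² (stations at z=0).
Subtracting the N-05 sphere from N-06 and N-07: z² cancels, leaving linear equations in x and y:
10.4 x − 99.8 y = 2561.13
33.6 x + 77.4 y = -4199.45
Solving: x ≈ -53.117, y ≈ -31.198 km (keep extra digits for the depth step; rounded: -53.1, -31.2).
Then from the N-05 sphere: z² = 42.99² − (x + 70.4)² − (y + 6.7)² with x = -53.117, y = -31.198, so z ≈ 30.810 ≈ 30.8 km.

x ≈ -53.1 km, y ≈ -31.2 km, depth ≈ 30.8 km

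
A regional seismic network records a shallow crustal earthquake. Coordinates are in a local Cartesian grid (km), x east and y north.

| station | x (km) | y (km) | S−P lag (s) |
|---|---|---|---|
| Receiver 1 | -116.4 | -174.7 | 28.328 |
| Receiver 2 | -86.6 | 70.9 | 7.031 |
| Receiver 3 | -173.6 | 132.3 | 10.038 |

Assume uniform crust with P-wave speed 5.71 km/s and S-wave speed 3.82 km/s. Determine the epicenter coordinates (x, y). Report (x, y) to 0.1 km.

Distance from S−P lag: d = Δt · v_P v_S / (v_P − v_S) = Δt · (5.71·3.82)/(5.71−3.82) ≈ 11.5408·Δt.
So d_Receiver 1 = 326.93, d_Receiver 2 = 81.14, d_Receiver 3 = 115.85 km.
Circle about each station: (x + 116.4)² + (y + 174.7)² = 326.93²; (x + 86.6)² + (y − 70.9)² = 81.14²; (x + 173.6)² + (y − 132.3)² = 115.85².
Subtracting the Receiver 1 equation from the Receiver 2 and Receiver 3 equations removes the quadratic terms:
59.6 x + 491.2 y = 68756.85
-114.4 x + 614.0 y = 97033.20
Solving the 2×2 system: x ≈ -58.7, y ≈ 147.1 km.

-58.7 km east, 147.1 km north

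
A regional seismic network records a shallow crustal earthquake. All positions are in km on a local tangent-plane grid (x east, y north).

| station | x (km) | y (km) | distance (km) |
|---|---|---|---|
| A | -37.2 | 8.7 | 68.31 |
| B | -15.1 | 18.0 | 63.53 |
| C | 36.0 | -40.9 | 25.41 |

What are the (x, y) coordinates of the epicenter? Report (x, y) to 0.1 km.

10.6 km east, -40.1 km north

Circle about each station: (x + 37.2)² + (y − 8.7)² = 68.31²; (x + 15.1)² + (y − 18.0)² = 63.53²; (x − 36.0)² + (y + 40.9)² = 25.41².
Subtracting the A equation from the B and C equations removes the quadratic terms:
44.2 x + 18.6 y = -277.32
146.4 x − 99.2 y = 5529.87
Solving the 2×2 system: x ≈ 10.6, y ≈ -40.1 km.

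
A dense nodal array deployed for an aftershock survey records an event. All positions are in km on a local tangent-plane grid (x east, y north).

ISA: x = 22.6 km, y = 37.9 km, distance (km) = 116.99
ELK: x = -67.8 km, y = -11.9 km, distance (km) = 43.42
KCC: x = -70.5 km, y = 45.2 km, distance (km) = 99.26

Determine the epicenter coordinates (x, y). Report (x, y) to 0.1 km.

-51.9 km east, -52.3 km north

Circle about each station: (x − 22.6)² + (y − 37.9)² = 116.99²; (x + 67.8)² + (y + 11.9)² = 43.42²; (x + 70.5)² + (y − 45.2)² = 99.26².
Subtracting pairs of circle equations eliminates x²+y² and gives linear equations (the radical axes):
-180.8 x − 99.6 y = 14592.64
-186.2 x + 14.6 y = 8900.23
Solving the 2×2 system: x ≈ -51.9, y ≈ -52.3 km.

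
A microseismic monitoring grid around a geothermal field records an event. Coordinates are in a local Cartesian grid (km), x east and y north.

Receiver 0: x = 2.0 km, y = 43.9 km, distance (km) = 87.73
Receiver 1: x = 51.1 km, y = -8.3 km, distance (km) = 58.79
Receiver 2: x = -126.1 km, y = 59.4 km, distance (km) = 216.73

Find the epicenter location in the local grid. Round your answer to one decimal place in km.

89.4 km east, 36.3 km north

Circle about each station: (x − 2.0)² + (y − 43.9)² = 87.73²; (x − 51.1)² + (y + 8.3)² = 58.79²; (x + 126.1)² + (y − 59.4)² = 216.73².
Subtracting pairs of circle equations eliminates x²+y² and gives linear equations (the radical axes):
98.2 x − 104.4 y = 4989.18
-256.2 x + 31.0 y = -21776.98
Solving the 2×2 system: x ≈ 89.4, y ≈ 36.3 km.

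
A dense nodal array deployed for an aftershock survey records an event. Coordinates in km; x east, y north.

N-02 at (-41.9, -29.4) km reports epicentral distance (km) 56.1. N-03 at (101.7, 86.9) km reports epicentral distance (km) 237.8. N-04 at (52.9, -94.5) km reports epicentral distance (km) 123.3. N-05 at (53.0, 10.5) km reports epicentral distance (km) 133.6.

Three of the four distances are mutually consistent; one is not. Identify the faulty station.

Solve using three stations at a time. Using N-02, N-03, N-04 (subtract circle equations pairwise → linear system) gives (x, y) ≈ (-69.3, -78.3).
Distances from that point to each station vs reported:
  N-02: calculated 56.1 vs reported 56.1 → residual 0.0 km
  N-03: calculated 237.8 vs reported 237.8 → residual 0.0 km
  N-04: calculated 123.3 vs reported 123.3 → residual 0.0 km
  N-05: calculated 151.2 vs reported 133.6 → residual 17.6 km
N-02, N-03, N-04 are mutually consistent (residuals ≈ 0); N-05 is off by 17.6 km.

N-05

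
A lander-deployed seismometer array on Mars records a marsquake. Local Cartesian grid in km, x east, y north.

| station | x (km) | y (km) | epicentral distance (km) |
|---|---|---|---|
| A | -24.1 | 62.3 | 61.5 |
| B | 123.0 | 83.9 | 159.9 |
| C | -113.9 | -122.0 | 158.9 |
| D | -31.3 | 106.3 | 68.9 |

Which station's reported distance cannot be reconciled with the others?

Solve using three stations at a time. Using A, B, C (subtract circle equations pairwise → linear system) gives (x, y) ≈ (-14.1, 1.6).
Distances from that point to each station vs reported:
  A: calculated 61.5 vs reported 61.5 → residual 0.0 km
  B: calculated 159.9 vs reported 159.9 → residual 0.0 km
  C: calculated 158.9 vs reported 158.9 → residual 0.0 km
  D: calculated 106.1 vs reported 68.9 → residual 37.2 km
A, B, C are mutually consistent (residuals ≈ 0); D is off by 37.2 km.

D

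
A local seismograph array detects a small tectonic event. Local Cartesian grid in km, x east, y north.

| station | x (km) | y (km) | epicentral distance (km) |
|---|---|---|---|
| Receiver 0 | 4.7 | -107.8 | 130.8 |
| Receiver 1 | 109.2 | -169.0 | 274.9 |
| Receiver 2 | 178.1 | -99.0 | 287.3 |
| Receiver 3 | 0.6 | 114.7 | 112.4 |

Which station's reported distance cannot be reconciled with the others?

Receiver 0

Solve using three stations at a time. Using Receiver 1, Receiver 2, Receiver 3 (subtract circle equations pairwise → linear system) gives (x, y) ≈ (-76.9, 33.3).
Distances from that point to each station vs reported:
  Receiver 0: calculated 163.0 vs reported 130.8 → residual 32.2 km
  Receiver 1: calculated 274.9 vs reported 274.9 → residual 0.0 km
  Receiver 2: calculated 287.3 vs reported 287.3 → residual 0.0 km
  Receiver 3: calculated 112.4 vs reported 112.4 → residual 0.0 km
Receiver 1, Receiver 2, Receiver 3 are mutually consistent (residuals ≈ 0); Receiver 0 is off by 32.2 km.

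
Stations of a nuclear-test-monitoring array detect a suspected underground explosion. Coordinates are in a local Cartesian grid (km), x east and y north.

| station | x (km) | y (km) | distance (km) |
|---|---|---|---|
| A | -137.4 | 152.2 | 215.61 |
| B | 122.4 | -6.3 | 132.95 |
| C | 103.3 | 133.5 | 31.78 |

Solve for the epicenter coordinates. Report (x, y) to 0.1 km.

x ≈ 75.5 km, y ≈ 118.1 km

Circle about each station: (x + 137.4)² + (y − 152.2)² = 215.61²; (x − 122.4)² + (y + 6.3)² = 132.95²; (x − 103.3)² + (y − 133.5)² = 31.78².
Subtracting the A equation from the B and C equations removes the quadratic terms:
519.6 x − 317.0 y = 1789.82
481.4 x − 37.4 y = 31927.24
Solving the 2×2 system: x ≈ 75.5, y ≈ 118.1 km.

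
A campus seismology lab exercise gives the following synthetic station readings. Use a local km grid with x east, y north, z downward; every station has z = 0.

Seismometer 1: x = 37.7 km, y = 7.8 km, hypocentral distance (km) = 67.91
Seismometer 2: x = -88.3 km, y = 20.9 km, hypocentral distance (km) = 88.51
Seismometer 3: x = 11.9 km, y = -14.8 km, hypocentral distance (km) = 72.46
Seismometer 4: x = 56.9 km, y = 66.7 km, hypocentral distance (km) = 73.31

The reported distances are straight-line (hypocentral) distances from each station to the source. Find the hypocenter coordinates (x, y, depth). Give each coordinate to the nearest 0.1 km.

(-8.9, 49.1, 27.1)

Each station gives a sphere (x−x_i)² + (y−y_i)² + z² = d_i² (stations at z=0).
Subtracting the Seismometer 1 sphere from Seismometer 2 and Seismometer 3: z² cancels, leaving linear equations in x and y:
-252.0 x + 26.2 y = 3529.32
-51.6 x − 45.2 y = -1760.16
Solving: x ≈ -8.900, y ≈ 49.102 km (keep extra digits for the depth step; rounded: -8.9, 49.1).
Then from the Seismometer 1 sphere: z² = 67.91² − (x − 37.7)² − (y − 7.8)² with x = -8.900, y = 49.102, so z ≈ 27.099 ≈ 27.1 km.
Check against Seismometer 4 (with the unrounded solution): distance 73.31 ≈ 73.31 km. ✓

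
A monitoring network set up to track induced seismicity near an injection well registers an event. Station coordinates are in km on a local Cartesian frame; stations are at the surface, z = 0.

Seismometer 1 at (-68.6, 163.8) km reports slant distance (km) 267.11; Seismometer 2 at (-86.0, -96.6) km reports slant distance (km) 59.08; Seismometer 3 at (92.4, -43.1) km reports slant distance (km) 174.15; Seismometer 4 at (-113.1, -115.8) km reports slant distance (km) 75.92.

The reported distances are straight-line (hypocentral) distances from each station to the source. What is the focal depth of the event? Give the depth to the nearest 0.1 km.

depth ≈ 54.7 km

Each station gives a sphere (x−x_i)² + (y−y_i)² + z² = d_i² (stations at z=0).
Subtracting the Seismometer 1 sphere from Seismometer 2 and Seismometer 3: z² cancels, leaving linear equations in x and y:
-34.8 x − 520.8 y = 53048.47
322.0 x − 413.8 y = 19878.50
Solving: x ≈ -63.695, y ≈ -97.603 km (keep extra digits for the depth step; rounded: -63.7, -97.6).
Then from the Seismometer 1 sphere: z² = 267.11² − (x + 68.6)² − (y − 163.8)² with x = -63.695, y = -97.603, so z ≈ 54.701 ≈ 54.7 km.
Check against Seismometer 4 (with the unrounded solution): distance 75.92 ≈ 75.92 km. ✓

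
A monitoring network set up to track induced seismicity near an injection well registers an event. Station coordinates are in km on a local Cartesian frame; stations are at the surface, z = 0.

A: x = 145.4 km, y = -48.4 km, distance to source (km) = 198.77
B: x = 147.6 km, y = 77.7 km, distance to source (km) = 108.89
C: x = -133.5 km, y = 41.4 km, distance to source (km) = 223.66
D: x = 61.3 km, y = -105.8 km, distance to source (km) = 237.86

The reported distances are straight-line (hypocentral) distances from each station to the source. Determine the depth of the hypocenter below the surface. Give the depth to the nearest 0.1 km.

z ≈ 54.4 km

Each station gives a sphere (x−x_i)² + (y−y_i)² + z² = d_i² (stations at z=0).
Subtracting the A sphere from B and C: z² cancels, leaving linear equations in x and y:
4.4 x + 252.2 y = 31991.81
-557.8 x + 179.6 y = -14461.79
Solving: x ≈ 66.397, y ≈ 125.693 km (keep extra digits for the depth step; rounded: 66.4, 125.7).
Then from the A sphere: z² = 198.77² − (x − 145.4)² − (y + 48.4)² with x = 66.397, y = 125.693, so z ≈ 54.403 ≈ 54.4 km.
Check against D (with the unrounded solution): distance 237.85 ≈ 237.86 km. ✓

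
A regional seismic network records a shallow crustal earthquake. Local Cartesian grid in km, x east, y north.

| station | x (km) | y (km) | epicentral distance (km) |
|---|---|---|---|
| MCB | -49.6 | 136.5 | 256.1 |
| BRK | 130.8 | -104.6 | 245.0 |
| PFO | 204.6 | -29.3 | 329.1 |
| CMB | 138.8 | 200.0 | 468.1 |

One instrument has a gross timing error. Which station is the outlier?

Solve using three stations at a time. Using MCB, BRK, PFO (subtract circle equations pairwise → linear system) gives (x, y) ≈ (-114.1, -111.3).
Distances from that point to each station vs reported:
  MCB: calculated 256.1 vs reported 256.1 → residual 0.0 km
  BRK: calculated 245.0 vs reported 245.0 → residual 0.0 km
  PFO: calculated 329.1 vs reported 329.1 → residual 0.0 km
  CMB: calculated 401.1 vs reported 468.1 → residual 67.0 km
MCB, BRK, PFO are mutually consistent (residuals ≈ 0); CMB is off by 67.0 km.

CMB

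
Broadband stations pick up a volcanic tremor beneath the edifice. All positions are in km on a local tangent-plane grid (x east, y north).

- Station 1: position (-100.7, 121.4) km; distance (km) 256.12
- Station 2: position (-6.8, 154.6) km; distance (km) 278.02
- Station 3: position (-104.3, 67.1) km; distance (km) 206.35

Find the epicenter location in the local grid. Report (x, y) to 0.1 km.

Circle about each station: (x + 100.7)² + (y − 121.4)² = 256.12²; (x + 6.8)² + (y − 154.6)² = 278.02²; (x + 104.3)² + (y − 67.1)² = 206.35².
Subtracting pairs of circle equations eliminates x²+y² and gives linear equations (the radical axes):
187.8 x + 66.4 y = -12628.72
-7.2 x − 108.6 y = 13519.58
Solving the 2×2 system: x ≈ -23.8, y ≈ -122.9 km.
Check against Station 1 (with the unrounded x, y): √((x + 100.7)²+(y − 121.4)²) = 256.13 ≈ 256.12 km. ✓

x ≈ -23.8 km, y ≈ -122.9 km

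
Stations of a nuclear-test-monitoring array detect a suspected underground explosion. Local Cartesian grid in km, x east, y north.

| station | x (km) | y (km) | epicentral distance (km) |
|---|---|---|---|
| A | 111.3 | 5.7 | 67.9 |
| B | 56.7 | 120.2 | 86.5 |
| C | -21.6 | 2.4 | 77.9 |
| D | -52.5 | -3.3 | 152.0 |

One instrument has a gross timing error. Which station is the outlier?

D

Solve using three stations at a time. Using A, B, C (subtract circle equations pairwise → linear system) gives (x, y) ≈ (49.6, 34.0).
Distances from that point to each station vs reported:
  A: calculated 67.9 vs reported 67.9 → residual 0.0 km
  B: calculated 86.5 vs reported 86.5 → residual 0.0 km
  C: calculated 77.9 vs reported 77.9 → residual 0.0 km
  D: calculated 108.7 vs reported 152.0 → residual 43.3 km
A, B, C are mutually consistent (residuals ≈ 0); D is off by 43.3 km.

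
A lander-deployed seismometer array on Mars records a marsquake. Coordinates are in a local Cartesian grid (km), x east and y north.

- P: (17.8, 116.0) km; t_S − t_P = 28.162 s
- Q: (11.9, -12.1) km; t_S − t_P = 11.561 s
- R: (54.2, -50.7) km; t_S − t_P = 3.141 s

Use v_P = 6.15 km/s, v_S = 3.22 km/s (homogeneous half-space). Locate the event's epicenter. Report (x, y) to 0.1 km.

Distance from S−P lag: d = Δt · v_P v_S / (v_P − v_S) = Δt · (6.15·3.22)/(6.15−3.22) ≈ 6.7587·Δt.
So d_P = 190.34, d_Q = 78.14, d_R = 21.23 km.
Circle about each station: (x − 17.8)² + (y − 116.0)² = 190.34²; (x − 11.9)² + (y + 12.1)² = 78.14²; (x − 54.2)² + (y + 50.7)² = 21.23².
Subtracting pairs of circle equations eliminates x²+y² and gives linear equations (the radical axes):
-11.8 x − 256.2 y = 16638.64
72.8 x − 333.4 y = 27513.89
Solving the 2×2 system: x ≈ 66.5, y ≈ -68.0 km.

x ≈ 66.5 km, y ≈ -68.0 km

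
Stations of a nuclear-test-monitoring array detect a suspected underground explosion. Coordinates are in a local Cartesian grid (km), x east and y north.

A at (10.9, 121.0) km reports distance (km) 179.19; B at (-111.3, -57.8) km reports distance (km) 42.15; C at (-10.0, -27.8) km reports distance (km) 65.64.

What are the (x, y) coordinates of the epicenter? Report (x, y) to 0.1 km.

-75.1 km east, -36.2 km north

Circle about each station: (x − 10.9)² + (y − 121.0)² = 179.19²; (x + 111.3)² + (y + 57.8)² = 42.15²; (x + 10.0)² + (y + 27.8)² = 65.64².
Subtracting the A equation from the B and C equations removes the quadratic terms:
-244.4 x − 357.6 y = 31301.15
-41.8 x − 297.6 y = 13913.48
Solving the 2×2 system: x ≈ -75.1, y ≈ -36.2 km.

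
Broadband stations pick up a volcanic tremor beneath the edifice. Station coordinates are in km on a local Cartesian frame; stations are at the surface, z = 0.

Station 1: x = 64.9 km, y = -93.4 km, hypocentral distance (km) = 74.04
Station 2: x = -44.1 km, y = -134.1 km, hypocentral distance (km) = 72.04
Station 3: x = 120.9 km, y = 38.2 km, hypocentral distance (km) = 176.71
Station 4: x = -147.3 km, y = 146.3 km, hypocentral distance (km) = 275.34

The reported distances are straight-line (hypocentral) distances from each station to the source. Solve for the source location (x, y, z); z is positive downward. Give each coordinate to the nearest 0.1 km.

x ≈ -1.6 km, y ≈ -85.2 km, depth ≈ 31.5 km

Each station gives a sphere (x−x_i)² + (y−y_i)² + z² = d_i² (stations at z=0).
Subtracting the Station 1 sphere from Station 2 and Station 3: z² cancels, leaving linear equations in x and y:
-218.0 x − 81.4 y = 7284.21
112.0 x + 263.2 y = -22604.02
Solving: x ≈ -1.600, y ≈ -85.201 km (keep extra digits for the depth step; rounded: -1.6, -85.2).
Then from the Station 1 sphere: z² = 74.04² − (x − 64.9)² − (y + 93.4)² with x = -1.600, y = -85.201, so z ≈ 31.503 ≈ 31.5 km.
Check against Station 4 (with the unrounded solution): distance 275.34 ≈ 275.34 km. ✓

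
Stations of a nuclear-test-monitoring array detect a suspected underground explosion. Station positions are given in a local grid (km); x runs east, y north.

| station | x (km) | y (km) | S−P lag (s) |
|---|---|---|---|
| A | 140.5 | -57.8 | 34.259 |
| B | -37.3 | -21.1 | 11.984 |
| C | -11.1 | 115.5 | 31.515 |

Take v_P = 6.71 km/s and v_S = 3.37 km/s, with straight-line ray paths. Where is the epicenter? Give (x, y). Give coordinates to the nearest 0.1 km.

(-90.1, -82.7)

Distance from S−P lag: d = Δt · v_P v_S / (v_P − v_S) = Δt · (6.71·3.37)/(6.71−3.37) ≈ 6.7703·Δt.
So d_A = 231.94, d_B = 81.13, d_C = 213.37 km.
Circle about each station: (x − 140.5)² + (y + 57.8)² = 231.94²; (x + 37.3)² + (y + 21.1)² = 81.13²; (x + 11.1)² + (y − 115.5)² = 213.37².
Subtracting pairs of circle equations eliminates x²+y² and gives linear equations (the radical axes):
-355.6 x + 73.4 y = 25969.50
-303.2 x + 346.6 y = -1348.22
Solving the 2×2 system: x ≈ -90.1, y ≈ -82.7 km.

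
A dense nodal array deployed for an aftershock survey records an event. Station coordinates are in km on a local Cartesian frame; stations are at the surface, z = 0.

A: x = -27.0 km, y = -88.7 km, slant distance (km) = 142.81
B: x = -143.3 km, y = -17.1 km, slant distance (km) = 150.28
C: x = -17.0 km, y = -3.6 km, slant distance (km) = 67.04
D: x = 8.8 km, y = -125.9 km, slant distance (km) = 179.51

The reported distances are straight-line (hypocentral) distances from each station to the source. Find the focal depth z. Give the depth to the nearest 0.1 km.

Each station gives a sphere (x−x_i)² + (y−y_i)² + z² = d_i² (stations at z=0).
Subtracting the A sphere from B and C: z² cancels, leaving linear equations in x and y:
-232.6 x + 143.2 y = 10041.23
20.0 x + 170.2 y = 7605.60
Solving: x ≈ -14.602, y ≈ 46.402 km (keep extra digits for the depth step; rounded: -14.6, 46.4).
Then from the A sphere: z² = 142.81² − (x + 27.0)² − (y + 88.7)² with x = -14.602, y = 46.402, so z ≈ 44.592 ≈ 44.6 km.

depth ≈ 44.6 km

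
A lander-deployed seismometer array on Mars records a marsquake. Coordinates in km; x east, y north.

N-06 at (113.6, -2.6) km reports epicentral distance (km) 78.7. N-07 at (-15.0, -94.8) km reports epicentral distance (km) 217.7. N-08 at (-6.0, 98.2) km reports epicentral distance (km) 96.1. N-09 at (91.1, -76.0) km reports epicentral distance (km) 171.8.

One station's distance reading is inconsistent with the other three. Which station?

N-06

Solve using three stations at a time. Using N-07, N-08, N-09 (subtract circle equations pairwise → linear system) gives (x, y) ≈ (90.2, 95.9).
Distances from that point to each station vs reported:
  N-06: calculated 101.2 vs reported 78.7 → residual 22.5 km
  N-07: calculated 217.7 vs reported 217.7 → residual 0.0 km
  N-08: calculated 96.2 vs reported 96.1 → residual 0.1 km
  N-09: calculated 171.9 vs reported 171.8 → residual 0.1 km
N-07, N-08, N-09 are mutually consistent (residuals ≈ 0); N-06 is off by 22.5 km.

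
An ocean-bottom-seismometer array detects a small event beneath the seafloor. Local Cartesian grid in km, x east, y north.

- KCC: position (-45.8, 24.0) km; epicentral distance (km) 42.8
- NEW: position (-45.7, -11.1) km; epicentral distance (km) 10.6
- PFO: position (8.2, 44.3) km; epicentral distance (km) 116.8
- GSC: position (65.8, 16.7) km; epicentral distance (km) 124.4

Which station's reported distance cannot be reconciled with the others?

Solve using three stations at a time. Using KCC, NEW, GSC (subtract circle equations pairwise → linear system) gives (x, y) ≈ (-53.6, -18.1).
Distances from that point to each station vs reported:
  KCC: calculated 42.8 vs reported 42.8 → residual 0.0 km
  NEW: calculated 10.6 vs reported 10.6 → residual 0.0 km
  PFO: calculated 87.8 vs reported 116.8 → residual 29.0 km
  GSC: calculated 124.4 vs reported 124.4 → residual 0.0 km
KCC, NEW, GSC are mutually consistent (residuals ≈ 0); PFO is off by 29.0 km.

PFO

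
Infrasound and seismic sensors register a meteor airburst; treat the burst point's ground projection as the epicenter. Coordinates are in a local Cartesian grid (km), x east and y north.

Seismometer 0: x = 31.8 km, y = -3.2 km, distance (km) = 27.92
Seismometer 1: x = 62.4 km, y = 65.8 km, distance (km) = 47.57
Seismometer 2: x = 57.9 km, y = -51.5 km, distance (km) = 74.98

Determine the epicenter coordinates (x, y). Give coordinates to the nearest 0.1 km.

x ≈ 43.6 km, y ≈ 22.1 km

Circle about each station: (x − 31.8)² + (y + 3.2)² = 27.92²; (x − 62.4)² + (y − 65.8)² = 47.57²; (x − 57.9)² + (y + 51.5)² = 74.98².
Subtracting pairs of circle equations eliminates x²+y² and gives linear equations (the radical axes):
61.2 x + 138.0 y = 5718.54
52.2 x − 96.6 y = 140.71
Solving the 2×2 system: x ≈ 43.6, y ≈ 22.1 km.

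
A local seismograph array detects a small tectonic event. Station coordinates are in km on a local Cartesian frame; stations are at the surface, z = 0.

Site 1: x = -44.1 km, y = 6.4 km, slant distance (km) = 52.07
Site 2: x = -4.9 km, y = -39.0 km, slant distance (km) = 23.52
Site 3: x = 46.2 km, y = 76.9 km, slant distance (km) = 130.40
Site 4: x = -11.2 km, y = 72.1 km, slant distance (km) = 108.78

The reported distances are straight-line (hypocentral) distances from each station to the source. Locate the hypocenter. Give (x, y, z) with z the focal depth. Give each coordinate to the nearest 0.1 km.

x ≈ -18.4 km, y ≈ -34.8 km, depth ≈ 18.8 km

Each station gives a sphere (x−x_i)² + (y−y_i)² + z² = d_i² (stations at z=0).
Subtracting the Site 1 sphere from Site 2 and Site 3: z² cancels, leaving linear equations in x and y:
78.4 x − 90.8 y = 1717.33
180.6 x + 141.0 y = -8230.60
Solving: x ≈ -18.402, y ≈ -34.803 km (keep extra digits for the depth step; rounded: -18.4, -34.8).
Then from the Site 1 sphere: z² = 52.07² − (x + 44.1)² − (y − 6.4)² with x = -18.402, y = -34.803, so z ≈ 18.794 ≈ 18.8 km.
Check against Site 4 (with the unrounded solution): distance 108.78 ≈ 108.78 km. ✓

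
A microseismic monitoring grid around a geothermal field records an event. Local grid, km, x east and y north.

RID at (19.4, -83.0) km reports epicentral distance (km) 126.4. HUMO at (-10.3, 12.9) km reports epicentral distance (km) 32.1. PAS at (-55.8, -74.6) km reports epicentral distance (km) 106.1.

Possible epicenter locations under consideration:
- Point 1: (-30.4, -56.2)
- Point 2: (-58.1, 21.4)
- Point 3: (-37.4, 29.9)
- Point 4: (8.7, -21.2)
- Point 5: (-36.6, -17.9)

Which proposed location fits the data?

For each candidate, compare |candidate − station| to the reported distance:
Point 1: residuals RID 69.8, HUMO 39.9, PAS 74.7 → max 74.7 km
Point 2: residuals RID 3.6, HUMO 16.4, PAS 10.1 → max 16.4 km
Point 3: residuals RID 0.0, HUMO 0.1, PAS 0.0 → max 0.1 km
Point 4: residuals RID 63.7, HUMO 6.9, PAS 22.4 → max 63.7 km
Point 5: residuals RID 40.5, HUMO 8.4, PAS 46.2 → max 46.2 km
Only Point 3 has all residuals ≈ 0.

Point 3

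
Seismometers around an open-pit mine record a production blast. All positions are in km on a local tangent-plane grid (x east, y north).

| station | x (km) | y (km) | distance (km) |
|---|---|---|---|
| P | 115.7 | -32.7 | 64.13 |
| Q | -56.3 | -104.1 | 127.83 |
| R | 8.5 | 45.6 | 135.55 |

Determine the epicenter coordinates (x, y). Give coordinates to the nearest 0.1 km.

x ≈ 68.4 km, y ≈ -76.0 km

Circle about each station: (x − 115.7)² + (y + 32.7)² = 64.13²; (x + 56.3)² + (y + 104.1)² = 127.83²; (x − 8.5)² + (y − 45.6)² = 135.55².
Subtracting the P equation from the Q and R equations removes the quadratic terms:
-344.0 x − 142.8 y = -12677.13
-214.4 x + 156.6 y = -26565.32
Solving the 2×2 system: x ≈ 68.4, y ≈ -76.0 km.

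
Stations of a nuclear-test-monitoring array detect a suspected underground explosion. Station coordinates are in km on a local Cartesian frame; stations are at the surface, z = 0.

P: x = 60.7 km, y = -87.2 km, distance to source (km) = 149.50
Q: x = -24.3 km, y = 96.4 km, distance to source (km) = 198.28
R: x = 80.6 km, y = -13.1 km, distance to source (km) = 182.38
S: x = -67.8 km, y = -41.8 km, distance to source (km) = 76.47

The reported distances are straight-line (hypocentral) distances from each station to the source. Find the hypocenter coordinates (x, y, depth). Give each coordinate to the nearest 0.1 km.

Each station gives a sphere (x−x_i)² + (y−y_i)² + z² = d_i² (stations at z=0).
Subtracting the P sphere from Q and R: z² cancels, leaving linear equations in x and y:
-170.0 x + 367.2 y = -18369.59
39.8 x + 148.2 y = -15532.57
Solving: x ≈ -74.888, y ≈ -84.697 km (keep extra digits for the depth step; rounded: -74.9, -84.7).
Then from the P sphere: z² = 149.50² − (x − 60.7)² − (y + 87.2)² with x = -74.888, y = -84.697, so z ≈ 62.928 ≈ 62.9 km.

(-74.9, -84.7, 62.9)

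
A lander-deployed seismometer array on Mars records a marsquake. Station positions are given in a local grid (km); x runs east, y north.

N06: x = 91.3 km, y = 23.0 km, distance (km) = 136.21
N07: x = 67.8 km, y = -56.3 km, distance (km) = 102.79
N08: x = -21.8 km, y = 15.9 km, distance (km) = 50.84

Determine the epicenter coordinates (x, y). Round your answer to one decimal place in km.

x ≈ -32.5 km, y ≈ -33.8 km

Circle about each station: (x − 91.3)² + (y − 23.0)² = 136.21²; (x − 67.8)² + (y + 56.3)² = 102.79²; (x + 21.8)² + (y − 15.9)² = 50.84².
Subtracting the N06 equation from the N07 and N08 equations removes the quadratic terms:
-47.0 x − 158.6 y = 6889.22
-226.2 x − 14.2 y = 7831.82
Solving the 2×2 system: x ≈ -32.5, y ≈ -33.8 km.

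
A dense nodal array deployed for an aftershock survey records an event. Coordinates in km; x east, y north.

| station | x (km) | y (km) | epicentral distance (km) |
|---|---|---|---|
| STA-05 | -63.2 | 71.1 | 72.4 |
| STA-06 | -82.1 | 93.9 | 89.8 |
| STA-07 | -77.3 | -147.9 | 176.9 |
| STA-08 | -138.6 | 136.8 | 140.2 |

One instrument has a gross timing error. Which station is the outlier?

Solve using three stations at a time. Using STA-05, STA-06, STA-08 (subtract circle equations pairwise → linear system) gives (x, y) ≈ (-91.7, 4.8).
Distances from that point to each station vs reported:
  STA-05: calculated 72.1 vs reported 72.4 → residual 0.3 km
  STA-06: calculated 89.6 vs reported 89.8 → residual 0.2 km
  STA-07: calculated 153.4 vs reported 176.9 → residual 23.5 km
  STA-08: calculated 140.1 vs reported 140.2 → residual 0.1 km
STA-05, STA-06, STA-08 are mutually consistent (residuals ≈ 0); STA-07 is off by 23.5 km.

STA-07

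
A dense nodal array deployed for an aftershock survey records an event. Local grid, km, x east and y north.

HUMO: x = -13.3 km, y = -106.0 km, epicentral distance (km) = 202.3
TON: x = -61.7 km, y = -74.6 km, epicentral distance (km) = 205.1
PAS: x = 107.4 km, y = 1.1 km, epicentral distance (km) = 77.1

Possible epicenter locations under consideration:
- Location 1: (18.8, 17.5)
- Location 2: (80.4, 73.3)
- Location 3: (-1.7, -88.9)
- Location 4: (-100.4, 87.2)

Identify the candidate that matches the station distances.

Location 2

For each candidate, compare |candidate − station| to the reported distance:
Location 1: residuals HUMO 74.7, TON 82.8, PAS 13.0 → max 82.8 km
Location 2: residuals HUMO 0.0, TON 0.0, PAS 0.0 → max 0.0 km
Location 3: residuals HUMO 181.6, TON 143.4, PAS 64.3 → max 181.6 km
Location 4: residuals HUMO 9.6, TON 38.7, PAS 147.8 → max 147.8 km
Only Location 2 has all residuals ≈ 0.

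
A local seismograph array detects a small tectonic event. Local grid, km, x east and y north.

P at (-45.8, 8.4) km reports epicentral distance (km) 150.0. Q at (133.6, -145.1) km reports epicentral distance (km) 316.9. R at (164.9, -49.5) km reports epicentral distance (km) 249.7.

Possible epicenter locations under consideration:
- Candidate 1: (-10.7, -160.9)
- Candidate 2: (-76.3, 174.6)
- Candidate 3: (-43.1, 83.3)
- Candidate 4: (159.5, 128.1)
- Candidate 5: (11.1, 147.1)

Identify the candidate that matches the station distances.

For each candidate, compare |candidate − station| to the reported distance:
Candidate 1: residuals P 22.9, Q 171.7, R 41.7 → max 171.7 km
Candidate 2: residuals P 19.0, Q 65.5, R 79.5 → max 79.5 km
Candidate 3: residuals P 75.1, Q 28.1, R 2.9 → max 75.1 km
Candidate 4: residuals P 87.6, Q 42.5, R 72.0 → max 87.6 km
Candidate 5: residuals P 0.1, Q 0.1, R 0.1 → max 0.1 km
Only Candidate 5 has all residuals ≈ 0.

Candidate 5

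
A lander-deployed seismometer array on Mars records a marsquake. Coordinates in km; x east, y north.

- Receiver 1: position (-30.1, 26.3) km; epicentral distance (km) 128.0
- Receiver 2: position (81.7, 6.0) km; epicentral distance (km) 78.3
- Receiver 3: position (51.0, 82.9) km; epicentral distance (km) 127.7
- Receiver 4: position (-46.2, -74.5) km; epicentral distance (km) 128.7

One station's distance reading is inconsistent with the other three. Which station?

Solve using three stations at a time. Using Receiver 1, Receiver 3, Receiver 4 (subtract circle equations pairwise → linear system) gives (x, y) ≈ (78.2, -41.8).
Distances from that point to each station vs reported:
  Receiver 1: calculated 127.9 vs reported 128.0 → residual 0.1 km
  Receiver 2: calculated 47.9 vs reported 78.3 → residual 30.4 km
  Receiver 3: calculated 127.6 vs reported 127.7 → residual 0.1 km
  Receiver 4: calculated 128.6 vs reported 128.7 → residual 0.1 km
Receiver 1, Receiver 3, Receiver 4 are mutually consistent (residuals ≈ 0); Receiver 2 is off by 30.4 km.

Receiver 2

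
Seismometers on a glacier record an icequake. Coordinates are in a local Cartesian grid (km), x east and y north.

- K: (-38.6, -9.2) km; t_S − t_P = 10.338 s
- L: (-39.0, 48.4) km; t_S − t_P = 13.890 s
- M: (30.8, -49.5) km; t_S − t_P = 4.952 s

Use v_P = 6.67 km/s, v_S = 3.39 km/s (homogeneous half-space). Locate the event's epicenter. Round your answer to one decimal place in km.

Distance from S−P lag: d = Δt · v_P v_S / (v_P − v_S) = Δt · (6.67·3.39)/(6.67−3.39) ≈ 6.8937·Δt.
So d_K = 71.27, d_L = 95.75, d_M = 34.14 km.
Circle about each station: (x + 38.6)² + (y + 9.2)² = 71.27²; (x + 39.0)² + (y − 48.4)² = 95.75²; (x − 30.8)² + (y + 49.5)² = 34.14².
Subtracting the K equation from the L and M equations removes the quadratic terms:
-0.8 x + 115.2 y = -1799.69
138.8 x − 80.6 y = 5738.16
Solving the 2×2 system: x ≈ 32.4, y ≈ -15.4 km.

(32.4, -15.4)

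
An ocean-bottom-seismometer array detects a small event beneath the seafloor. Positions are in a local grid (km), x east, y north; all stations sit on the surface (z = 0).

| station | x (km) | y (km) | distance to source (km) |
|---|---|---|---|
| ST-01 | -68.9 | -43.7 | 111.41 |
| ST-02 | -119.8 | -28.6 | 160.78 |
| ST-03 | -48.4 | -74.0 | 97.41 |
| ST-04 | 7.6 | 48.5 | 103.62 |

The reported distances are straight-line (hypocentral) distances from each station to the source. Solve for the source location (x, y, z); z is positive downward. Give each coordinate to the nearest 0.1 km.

(35.5, -43.4, 38.9)

Each station gives a sphere (x−x_i)² + (y−y_i)² + z² = d_i² (stations at z=0).
Subtracting the ST-01 sphere from ST-02 and ST-03: z² cancels, leaving linear equations in x and y:
-101.8 x + 30.2 y = -4924.92
41.0 x − 60.6 y = 4085.14
Solving: x ≈ 35.507, y ≈ -43.389 km (keep extra digits for the depth step; rounded: 35.5, -43.4).
Then from the ST-01 sphere: z² = 111.41² − (x + 68.9)² − (y + 43.7)² with x = 35.507, y = -43.389, so z ≈ 38.875 ≈ 38.9 km.
Check against ST-04 (with the unrounded solution): distance 103.60 ≈ 103.62 km. ✓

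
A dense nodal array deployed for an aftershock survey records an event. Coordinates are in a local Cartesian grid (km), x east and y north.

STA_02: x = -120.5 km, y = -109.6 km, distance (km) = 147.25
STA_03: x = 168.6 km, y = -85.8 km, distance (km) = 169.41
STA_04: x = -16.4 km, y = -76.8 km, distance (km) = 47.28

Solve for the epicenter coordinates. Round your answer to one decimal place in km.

x ≈ 6.8 km, y ≈ -35.6 km

Circle about each station: (x + 120.5)² + (y + 109.6)² = 147.25²; (x − 168.6)² + (y + 85.8)² = 169.41²; (x + 16.4)² + (y + 76.8)² = 47.28².
Subtracting pairs of circle equations eliminates x²+y² and gives linear equations (the radical axes):
578.2 x + 47.6 y = 2238.00
208.2 x + 65.6 y = -918.05
Solving the 2×2 system: x ≈ 6.8, y ≈ -35.6 km.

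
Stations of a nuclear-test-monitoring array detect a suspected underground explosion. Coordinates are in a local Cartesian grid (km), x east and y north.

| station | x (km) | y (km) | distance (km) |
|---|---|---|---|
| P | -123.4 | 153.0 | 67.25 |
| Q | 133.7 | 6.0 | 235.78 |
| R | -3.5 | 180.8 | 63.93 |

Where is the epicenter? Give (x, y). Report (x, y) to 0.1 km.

(-56.6, 145.2)

Circle about each station: (x + 123.4)² + (y − 153.0)² = 67.25²; (x − 133.7)² + (y − 6.0)² = 235.78²; (x + 3.5)² + (y − 180.8)² = 63.93².
Subtracting pairs of circle equations eliminates x²+y² and gives linear equations (the radical axes):
514.2 x − 294.0 y = -71794.52
239.8 x + 55.6 y = -5500.15
Solving the 2×2 system: x ≈ -56.6, y ≈ 145.2 km.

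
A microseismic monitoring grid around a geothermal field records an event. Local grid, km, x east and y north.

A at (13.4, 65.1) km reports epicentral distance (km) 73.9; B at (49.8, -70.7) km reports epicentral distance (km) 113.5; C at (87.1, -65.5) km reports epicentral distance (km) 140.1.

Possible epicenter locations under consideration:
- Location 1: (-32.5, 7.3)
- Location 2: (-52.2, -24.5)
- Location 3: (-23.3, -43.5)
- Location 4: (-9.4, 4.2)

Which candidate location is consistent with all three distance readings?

For each candidate, compare |candidate − station| to the reported distance:
Location 1: residuals A 0.1, B 0.1, C 0.1 → max 0.1 km
Location 2: residuals A 37.1, B 1.5, C 5.1 → max 37.1 km
Location 3: residuals A 40.7, B 35.5, C 27.5 → max 40.7 km
Location 4: residuals A 8.9, B 18.0, C 21.1 → max 21.1 km
Only Location 1 has all residuals ≈ 0.

Location 1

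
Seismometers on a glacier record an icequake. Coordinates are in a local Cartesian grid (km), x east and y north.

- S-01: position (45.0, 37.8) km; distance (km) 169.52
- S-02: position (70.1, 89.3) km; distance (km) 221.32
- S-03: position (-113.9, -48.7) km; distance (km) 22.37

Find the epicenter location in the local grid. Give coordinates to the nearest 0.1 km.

Circle about each station: (x − 45.0)² + (y − 37.8)² = 169.52²; (x − 70.1)² + (y − 89.3)² = 221.32²; (x + 113.9)² + (y + 48.7)² = 22.37².
Subtracting pairs of circle equations eliminates x²+y² and gives linear equations (the radical axes):
50.2 x + 103.0 y = -10810.85
-317.8 x − 173.0 y = 40127.67
Solving the 2×2 system: x ≈ -94.1, y ≈ -59.1 km.

x ≈ -94.1 km, y ≈ -59.1 km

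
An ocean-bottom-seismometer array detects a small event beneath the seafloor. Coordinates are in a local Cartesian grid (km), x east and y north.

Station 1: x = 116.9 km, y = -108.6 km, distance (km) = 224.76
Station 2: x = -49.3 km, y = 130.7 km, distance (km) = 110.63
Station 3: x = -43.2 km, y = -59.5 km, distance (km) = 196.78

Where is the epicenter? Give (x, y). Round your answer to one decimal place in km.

Circle about each station: (x − 116.9)² + (y + 108.6)² = 224.76²; (x + 49.3)² + (y − 130.7)² = 110.63²; (x + 43.2)² + (y + 59.5)² = 196.78².
Subtracting pairs of circle equations eliminates x²+y² and gives linear equations (the radical axes):
-332.4 x + 478.6 y = 32331.47
-320.2 x + 98.2 y = -8258.39
Solving the 2×2 system: x ≈ 59.1, y ≈ 108.6 km.

x ≈ 59.1 km, y ≈ 108.6 km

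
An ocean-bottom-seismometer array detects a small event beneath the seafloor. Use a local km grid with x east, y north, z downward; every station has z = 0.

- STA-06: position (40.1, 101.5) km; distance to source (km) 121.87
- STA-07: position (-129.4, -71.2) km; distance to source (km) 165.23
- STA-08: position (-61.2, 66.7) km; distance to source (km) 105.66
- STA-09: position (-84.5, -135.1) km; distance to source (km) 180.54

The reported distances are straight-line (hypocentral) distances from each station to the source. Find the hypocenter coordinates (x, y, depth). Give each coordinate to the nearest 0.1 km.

Each station gives a sphere (x−x_i)² + (y−y_i)² + z² = d_i² (stations at z=0).
Subtracting the STA-06 sphere from STA-07 and STA-08: z² cancels, leaving linear equations in x and y:
-339.0 x − 345.4 y = -2545.12
-202.6 x − 69.6 y = -27.67
Solving: x ≈ -3.613, y ≈ 10.915 km (keep extra digits for the depth step; rounded: -3.6, 10.9).
Then from the STA-06 sphere: z² = 121.87² − (x − 40.1)² − (y − 101.5)² with x = -3.613, y = 10.915, so z ≈ 68.817 ≈ 68.8 km.

x ≈ -3.6 km, y ≈ 10.9 km, depth ≈ 68.8 km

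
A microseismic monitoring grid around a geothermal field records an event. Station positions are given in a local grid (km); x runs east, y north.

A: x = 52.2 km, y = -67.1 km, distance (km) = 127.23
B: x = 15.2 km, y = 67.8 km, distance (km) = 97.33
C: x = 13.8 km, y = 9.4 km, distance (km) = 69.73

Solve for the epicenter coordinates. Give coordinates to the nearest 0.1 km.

-55.4 km east, 0.8 km north

Circle about each station: (x − 52.2)² + (y + 67.1)² = 127.23²; (x − 15.2)² + (y − 67.8)² = 97.33²; (x − 13.8)² + (y − 9.4)² = 69.73².
Subtracting the A equation from the B and C equations removes the quadratic terms:
-74.0 x + 269.8 y = 4314.97
-76.8 x + 153.0 y = 4376.75
Solving the 2×2 system: x ≈ -55.4, y ≈ 0.8 km.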